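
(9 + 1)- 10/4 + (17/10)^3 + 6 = 18413/1000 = 18.41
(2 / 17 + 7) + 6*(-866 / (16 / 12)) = -66128 / 17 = -3889.88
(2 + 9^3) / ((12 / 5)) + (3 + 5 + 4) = 3799 / 12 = 316.58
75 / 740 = 15 / 148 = 0.10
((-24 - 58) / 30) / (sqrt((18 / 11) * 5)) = -41 * sqrt(110) / 450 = -0.96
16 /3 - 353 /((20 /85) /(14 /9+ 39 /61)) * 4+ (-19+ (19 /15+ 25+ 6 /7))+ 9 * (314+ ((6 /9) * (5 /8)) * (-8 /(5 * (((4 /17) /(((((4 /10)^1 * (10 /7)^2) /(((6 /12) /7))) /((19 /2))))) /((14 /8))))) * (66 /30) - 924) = -6851273434 /365085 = -18766.24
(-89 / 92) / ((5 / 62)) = -2759 / 230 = -12.00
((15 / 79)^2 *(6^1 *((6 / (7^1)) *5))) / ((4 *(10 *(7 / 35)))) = 10125 / 87374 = 0.12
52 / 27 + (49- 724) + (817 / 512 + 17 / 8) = -9253141 / 13824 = -669.35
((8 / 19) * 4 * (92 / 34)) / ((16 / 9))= 828 / 323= 2.56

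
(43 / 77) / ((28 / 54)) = 1161 / 1078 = 1.08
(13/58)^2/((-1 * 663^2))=-1/8749764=-0.00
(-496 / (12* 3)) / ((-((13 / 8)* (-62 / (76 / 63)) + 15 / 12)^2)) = 11459584 / 5629050729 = 0.00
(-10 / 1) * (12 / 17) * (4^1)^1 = -480 / 17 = -28.24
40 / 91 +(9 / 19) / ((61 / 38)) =4078 / 5551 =0.73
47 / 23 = 2.04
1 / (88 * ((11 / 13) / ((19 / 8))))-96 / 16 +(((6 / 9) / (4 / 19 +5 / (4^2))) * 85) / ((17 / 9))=21092259 / 410432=51.39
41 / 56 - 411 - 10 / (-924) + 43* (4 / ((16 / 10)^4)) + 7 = -89179907 / 236544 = -377.01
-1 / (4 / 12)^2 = -9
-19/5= -3.80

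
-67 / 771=-0.09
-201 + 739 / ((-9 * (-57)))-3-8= -108017 / 513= -210.56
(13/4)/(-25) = -13/100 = -0.13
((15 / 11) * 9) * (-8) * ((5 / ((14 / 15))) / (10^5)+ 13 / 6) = -3276081 / 15400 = -212.73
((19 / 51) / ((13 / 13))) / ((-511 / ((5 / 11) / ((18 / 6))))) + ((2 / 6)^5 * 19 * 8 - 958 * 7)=-6705.37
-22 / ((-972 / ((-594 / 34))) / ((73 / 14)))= -8833 / 4284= -2.06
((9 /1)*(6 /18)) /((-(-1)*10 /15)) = 9 /2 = 4.50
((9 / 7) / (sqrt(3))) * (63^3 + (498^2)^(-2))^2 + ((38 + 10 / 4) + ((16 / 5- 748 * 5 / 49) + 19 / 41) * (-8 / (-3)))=-9237481 / 60270 + 236525537890283973426920088055009 * sqrt(3) / 8826967496145044139264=46411663772.36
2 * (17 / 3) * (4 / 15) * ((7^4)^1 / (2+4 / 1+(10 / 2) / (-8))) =2612288 / 1935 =1350.02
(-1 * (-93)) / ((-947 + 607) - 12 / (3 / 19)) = -93 / 416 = -0.22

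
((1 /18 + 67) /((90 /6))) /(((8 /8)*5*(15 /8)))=4828 /10125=0.48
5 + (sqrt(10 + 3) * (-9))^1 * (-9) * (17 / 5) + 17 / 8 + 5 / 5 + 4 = 97 / 8 + 1377 * sqrt(13) / 5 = 1005.09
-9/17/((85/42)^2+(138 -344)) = 15876/6054703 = 0.00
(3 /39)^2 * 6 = 6 /169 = 0.04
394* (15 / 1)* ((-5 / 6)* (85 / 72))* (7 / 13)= -2930375 / 936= -3130.74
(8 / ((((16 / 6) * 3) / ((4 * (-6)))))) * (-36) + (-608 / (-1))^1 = 1472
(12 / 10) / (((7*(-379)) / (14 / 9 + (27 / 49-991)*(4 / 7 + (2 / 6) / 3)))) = 4164148 / 13649685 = 0.31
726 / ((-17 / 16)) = -11616 / 17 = -683.29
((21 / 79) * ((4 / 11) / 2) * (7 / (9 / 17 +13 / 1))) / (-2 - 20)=-2499 / 2198570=-0.00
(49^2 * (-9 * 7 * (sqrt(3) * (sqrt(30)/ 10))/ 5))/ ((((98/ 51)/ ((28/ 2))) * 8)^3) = -175497273 * sqrt(10)/ 25600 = -21678.56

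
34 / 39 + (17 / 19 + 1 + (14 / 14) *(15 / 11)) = 33665 / 8151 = 4.13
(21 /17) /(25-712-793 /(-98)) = -2058 /1131061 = -0.00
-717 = -717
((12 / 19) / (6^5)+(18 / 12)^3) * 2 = 20777 / 3078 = 6.75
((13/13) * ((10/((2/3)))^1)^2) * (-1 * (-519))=116775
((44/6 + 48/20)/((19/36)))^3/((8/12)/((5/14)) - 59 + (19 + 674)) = 8066656512/817764275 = 9.86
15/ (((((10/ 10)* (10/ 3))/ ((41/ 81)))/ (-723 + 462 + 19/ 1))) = -4961/ 9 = -551.22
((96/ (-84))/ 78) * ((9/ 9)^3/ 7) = -4/ 1911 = -0.00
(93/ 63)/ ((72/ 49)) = 1.00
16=16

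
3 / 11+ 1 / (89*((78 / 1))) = 20837 / 76362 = 0.27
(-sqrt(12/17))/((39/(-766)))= 16.50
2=2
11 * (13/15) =143/15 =9.53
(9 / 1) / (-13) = -9 / 13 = -0.69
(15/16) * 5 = 75/16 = 4.69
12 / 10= 6 / 5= 1.20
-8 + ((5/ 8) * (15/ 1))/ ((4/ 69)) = 4919/ 32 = 153.72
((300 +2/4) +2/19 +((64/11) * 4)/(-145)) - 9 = 17664467/60610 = 291.44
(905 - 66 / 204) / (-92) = -30759 / 3128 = -9.83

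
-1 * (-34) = 34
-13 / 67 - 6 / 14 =-292 / 469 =-0.62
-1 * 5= -5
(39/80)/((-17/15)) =-117/272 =-0.43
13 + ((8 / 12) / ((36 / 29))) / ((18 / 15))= 4357 / 324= 13.45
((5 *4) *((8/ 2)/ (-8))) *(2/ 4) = -5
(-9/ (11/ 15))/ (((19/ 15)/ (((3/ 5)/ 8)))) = -1215/ 1672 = -0.73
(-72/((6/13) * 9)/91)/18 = -2/189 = -0.01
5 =5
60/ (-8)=-15/ 2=-7.50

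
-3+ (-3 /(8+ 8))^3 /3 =-12297 /4096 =-3.00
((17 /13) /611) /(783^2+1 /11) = 187 /53567433140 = 0.00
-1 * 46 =-46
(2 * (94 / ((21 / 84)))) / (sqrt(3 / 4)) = 1504 * sqrt(3) / 3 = 868.33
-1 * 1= -1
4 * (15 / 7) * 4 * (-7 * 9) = -2160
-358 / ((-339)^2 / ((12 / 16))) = -179 / 76614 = -0.00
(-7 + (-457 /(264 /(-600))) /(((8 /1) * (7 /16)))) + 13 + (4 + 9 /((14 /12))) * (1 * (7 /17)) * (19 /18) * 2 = 3686702 /11781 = 312.94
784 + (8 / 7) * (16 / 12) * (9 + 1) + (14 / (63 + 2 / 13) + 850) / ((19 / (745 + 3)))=11226500272 / 327579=34271.12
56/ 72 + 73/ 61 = 1084/ 549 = 1.97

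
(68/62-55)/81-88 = -74213/837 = -88.67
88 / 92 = 22 / 23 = 0.96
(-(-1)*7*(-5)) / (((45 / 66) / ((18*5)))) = -4620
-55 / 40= -11 / 8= -1.38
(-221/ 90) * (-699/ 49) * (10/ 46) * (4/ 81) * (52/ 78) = 0.25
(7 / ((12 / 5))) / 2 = 35 / 24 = 1.46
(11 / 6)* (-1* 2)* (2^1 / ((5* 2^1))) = -11 / 15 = -0.73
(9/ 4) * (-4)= -9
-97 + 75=-22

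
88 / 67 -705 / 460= -1351 / 6164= -0.22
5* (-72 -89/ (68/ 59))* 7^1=-355145/ 68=-5222.72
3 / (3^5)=1 / 81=0.01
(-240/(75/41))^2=430336/25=17213.44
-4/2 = -2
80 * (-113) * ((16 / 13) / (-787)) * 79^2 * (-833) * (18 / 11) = -13535057410560 / 112541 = -120267790.50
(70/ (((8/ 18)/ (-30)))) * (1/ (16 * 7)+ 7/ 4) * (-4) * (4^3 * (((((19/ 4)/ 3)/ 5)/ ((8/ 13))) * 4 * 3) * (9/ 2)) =59120685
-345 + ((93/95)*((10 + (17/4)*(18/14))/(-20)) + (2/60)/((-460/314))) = -253857617/734160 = -345.78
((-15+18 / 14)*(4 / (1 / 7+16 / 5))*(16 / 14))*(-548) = 2805760 / 273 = 10277.51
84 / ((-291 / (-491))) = 13748 / 97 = 141.73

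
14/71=0.20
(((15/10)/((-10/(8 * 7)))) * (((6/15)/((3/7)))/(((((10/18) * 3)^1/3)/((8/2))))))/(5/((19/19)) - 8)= 2352/125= 18.82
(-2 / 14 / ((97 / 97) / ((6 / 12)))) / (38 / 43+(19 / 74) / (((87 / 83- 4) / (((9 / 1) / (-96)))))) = -1781920 / 22249513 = -0.08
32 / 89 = 0.36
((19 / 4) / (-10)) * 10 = -19 / 4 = -4.75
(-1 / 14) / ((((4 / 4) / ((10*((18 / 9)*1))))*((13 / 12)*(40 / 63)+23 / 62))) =-16740 / 12407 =-1.35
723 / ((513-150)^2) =241 / 43923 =0.01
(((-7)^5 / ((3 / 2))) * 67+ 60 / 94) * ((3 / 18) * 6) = -750712.03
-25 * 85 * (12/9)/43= -8500/129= -65.89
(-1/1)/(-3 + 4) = -1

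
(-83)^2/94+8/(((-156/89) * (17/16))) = 4299695/62322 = 68.99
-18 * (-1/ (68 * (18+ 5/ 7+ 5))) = 63/ 5644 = 0.01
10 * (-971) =-9710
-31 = -31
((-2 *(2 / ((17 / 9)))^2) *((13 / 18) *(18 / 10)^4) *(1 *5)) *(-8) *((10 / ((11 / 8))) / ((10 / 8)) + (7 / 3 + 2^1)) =548604576 / 79475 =6902.86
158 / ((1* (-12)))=-79 / 6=-13.17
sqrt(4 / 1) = 2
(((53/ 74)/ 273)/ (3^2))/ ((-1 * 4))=-53/ 727272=-0.00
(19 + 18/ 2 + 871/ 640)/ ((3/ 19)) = 185.95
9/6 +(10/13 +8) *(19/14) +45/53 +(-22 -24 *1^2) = -306259/9646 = -31.75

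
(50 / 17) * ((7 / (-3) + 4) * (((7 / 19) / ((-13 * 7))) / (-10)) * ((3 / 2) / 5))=5 / 8398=0.00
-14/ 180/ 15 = -7/ 1350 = -0.01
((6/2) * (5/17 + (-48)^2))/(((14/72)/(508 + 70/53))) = 114203083896/6307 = 18107354.35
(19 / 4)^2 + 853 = 14009 / 16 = 875.56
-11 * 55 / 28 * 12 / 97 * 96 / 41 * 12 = -2090880 / 27839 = -75.11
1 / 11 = 0.09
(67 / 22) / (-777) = -67 / 17094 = -0.00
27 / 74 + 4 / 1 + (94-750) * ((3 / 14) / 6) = -9875 / 518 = -19.06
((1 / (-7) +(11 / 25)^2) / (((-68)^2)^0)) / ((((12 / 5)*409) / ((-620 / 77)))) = -2294 / 5511275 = -0.00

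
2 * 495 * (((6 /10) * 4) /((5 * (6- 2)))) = 594 /5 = 118.80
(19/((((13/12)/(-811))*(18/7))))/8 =-107863/156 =-691.43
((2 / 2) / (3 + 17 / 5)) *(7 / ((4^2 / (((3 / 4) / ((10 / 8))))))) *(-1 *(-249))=5229 / 512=10.21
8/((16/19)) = 19/2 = 9.50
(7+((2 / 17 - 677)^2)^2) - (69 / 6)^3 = 140261486166720377 / 668168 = 209919490557.35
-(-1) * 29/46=29/46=0.63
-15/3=-5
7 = 7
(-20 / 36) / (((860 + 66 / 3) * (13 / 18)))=-5 / 5733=-0.00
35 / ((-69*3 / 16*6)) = -280 / 621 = -0.45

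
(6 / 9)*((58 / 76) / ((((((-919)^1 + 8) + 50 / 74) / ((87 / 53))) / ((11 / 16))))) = -31117 / 49334944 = -0.00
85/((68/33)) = 165/4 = 41.25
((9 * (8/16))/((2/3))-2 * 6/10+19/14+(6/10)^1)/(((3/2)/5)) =1051/42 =25.02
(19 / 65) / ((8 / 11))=209 / 520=0.40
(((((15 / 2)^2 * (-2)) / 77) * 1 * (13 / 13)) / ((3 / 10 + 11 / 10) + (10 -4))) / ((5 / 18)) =-2025 / 2849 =-0.71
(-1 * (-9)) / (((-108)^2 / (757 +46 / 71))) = 5977 / 10224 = 0.58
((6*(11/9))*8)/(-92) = -44/69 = -0.64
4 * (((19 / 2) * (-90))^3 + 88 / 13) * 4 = -130005484592 / 13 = -10000421891.69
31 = 31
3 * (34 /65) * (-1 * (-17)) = 1734 /65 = 26.68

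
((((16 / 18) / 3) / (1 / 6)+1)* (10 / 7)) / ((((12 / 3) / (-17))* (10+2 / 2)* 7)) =-2125 / 9702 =-0.22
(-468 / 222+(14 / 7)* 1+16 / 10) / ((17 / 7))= 1932 / 3145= 0.61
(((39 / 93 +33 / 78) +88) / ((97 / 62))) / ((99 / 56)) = 1336664 / 41613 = 32.12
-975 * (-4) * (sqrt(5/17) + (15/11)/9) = 6500/11 + 3900 * sqrt(85)/17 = 2705.98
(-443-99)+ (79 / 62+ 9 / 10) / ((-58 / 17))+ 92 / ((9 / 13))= -33152741 / 80910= -409.75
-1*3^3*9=-243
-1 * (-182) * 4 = 728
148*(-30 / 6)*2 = -1480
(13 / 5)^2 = 169 / 25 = 6.76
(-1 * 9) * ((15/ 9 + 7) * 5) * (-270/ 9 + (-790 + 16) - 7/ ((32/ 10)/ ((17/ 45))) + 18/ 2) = 7448935/ 24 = 310372.29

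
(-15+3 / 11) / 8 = -81 / 44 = -1.84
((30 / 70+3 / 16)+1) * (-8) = -181 / 14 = -12.93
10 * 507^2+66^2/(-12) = 2570127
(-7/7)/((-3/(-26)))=-26/3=-8.67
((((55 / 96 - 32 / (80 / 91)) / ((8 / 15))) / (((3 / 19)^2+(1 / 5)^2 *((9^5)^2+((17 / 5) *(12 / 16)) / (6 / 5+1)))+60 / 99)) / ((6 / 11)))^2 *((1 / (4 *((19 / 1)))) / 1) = 742466622362069275 / 72368968276577384939449373753344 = 0.00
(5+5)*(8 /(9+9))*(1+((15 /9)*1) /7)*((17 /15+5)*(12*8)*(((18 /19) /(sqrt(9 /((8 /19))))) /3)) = 2449408*sqrt(38) /68229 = 221.30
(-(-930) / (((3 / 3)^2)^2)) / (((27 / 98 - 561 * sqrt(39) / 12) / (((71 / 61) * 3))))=-23717289288 * sqrt(39) / 13316134385 - 139772304 / 13316134385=-11.13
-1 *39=-39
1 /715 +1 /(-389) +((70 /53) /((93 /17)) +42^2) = 2418645333856 /1370927415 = 1764.24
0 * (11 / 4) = 0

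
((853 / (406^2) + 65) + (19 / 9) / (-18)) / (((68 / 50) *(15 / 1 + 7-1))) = 21659117275 / 9533125224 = 2.27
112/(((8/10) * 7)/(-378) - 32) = -7560/2161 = -3.50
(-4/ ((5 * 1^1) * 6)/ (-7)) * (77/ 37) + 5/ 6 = 323/ 370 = 0.87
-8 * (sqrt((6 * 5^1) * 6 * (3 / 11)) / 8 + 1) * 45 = -360 - 270 * sqrt(165) / 11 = -675.29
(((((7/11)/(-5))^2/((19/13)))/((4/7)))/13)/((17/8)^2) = 5488/16610275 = 0.00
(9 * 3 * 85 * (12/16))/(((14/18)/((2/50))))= 12393/140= 88.52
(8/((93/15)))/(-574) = -20/8897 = -0.00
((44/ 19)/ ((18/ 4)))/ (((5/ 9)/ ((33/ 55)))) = 264/ 475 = 0.56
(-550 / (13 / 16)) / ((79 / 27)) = -237600 / 1027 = -231.35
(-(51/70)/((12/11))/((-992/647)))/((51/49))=49819/119040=0.42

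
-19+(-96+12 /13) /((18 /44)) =-9805 /39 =-251.41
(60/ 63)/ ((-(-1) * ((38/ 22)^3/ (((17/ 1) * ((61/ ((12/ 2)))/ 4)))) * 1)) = 6901235/ 864234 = 7.99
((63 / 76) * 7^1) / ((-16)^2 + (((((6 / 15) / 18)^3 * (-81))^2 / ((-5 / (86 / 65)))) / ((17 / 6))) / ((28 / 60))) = 479690859375 / 21162959986928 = 0.02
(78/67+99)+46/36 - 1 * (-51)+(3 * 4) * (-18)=-76651/1206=-63.56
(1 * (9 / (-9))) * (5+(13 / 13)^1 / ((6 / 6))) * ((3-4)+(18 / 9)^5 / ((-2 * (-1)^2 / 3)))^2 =-14406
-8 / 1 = -8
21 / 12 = 7 / 4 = 1.75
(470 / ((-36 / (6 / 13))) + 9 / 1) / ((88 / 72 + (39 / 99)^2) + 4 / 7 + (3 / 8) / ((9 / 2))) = 393008 / 268515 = 1.46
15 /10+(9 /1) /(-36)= 5 /4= 1.25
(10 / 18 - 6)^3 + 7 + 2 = -111088 / 729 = -152.38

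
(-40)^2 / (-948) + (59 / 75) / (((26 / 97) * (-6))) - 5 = -6633617 / 924300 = -7.18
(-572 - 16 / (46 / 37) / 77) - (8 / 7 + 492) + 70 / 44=-3767693 / 3542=-1063.72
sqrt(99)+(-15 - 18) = -33+3*sqrt(11) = -23.05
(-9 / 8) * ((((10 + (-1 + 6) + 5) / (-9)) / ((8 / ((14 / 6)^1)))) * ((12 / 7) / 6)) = 5 / 24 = 0.21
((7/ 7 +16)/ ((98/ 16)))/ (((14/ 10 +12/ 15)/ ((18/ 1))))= 12240/ 539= 22.71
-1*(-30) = 30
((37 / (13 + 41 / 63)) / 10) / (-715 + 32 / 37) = -0.00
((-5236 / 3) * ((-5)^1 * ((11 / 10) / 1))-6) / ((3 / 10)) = 287800 / 9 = 31977.78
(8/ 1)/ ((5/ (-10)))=-16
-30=-30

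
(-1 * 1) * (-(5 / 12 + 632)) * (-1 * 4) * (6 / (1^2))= -15178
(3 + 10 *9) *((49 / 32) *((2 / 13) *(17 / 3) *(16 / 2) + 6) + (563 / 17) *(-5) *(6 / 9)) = -29769021 / 3536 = -8418.84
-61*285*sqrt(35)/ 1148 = -17385*sqrt(35)/ 1148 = -89.59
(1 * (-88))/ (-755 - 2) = 88/ 757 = 0.12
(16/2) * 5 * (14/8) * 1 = 70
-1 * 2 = -2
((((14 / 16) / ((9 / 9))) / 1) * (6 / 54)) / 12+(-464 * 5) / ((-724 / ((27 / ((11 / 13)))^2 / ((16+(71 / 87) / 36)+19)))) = 193381751793977 / 2075623998624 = 93.17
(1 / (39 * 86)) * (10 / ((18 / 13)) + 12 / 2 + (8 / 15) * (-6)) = 451 / 150930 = 0.00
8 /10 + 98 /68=381 /170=2.24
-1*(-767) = 767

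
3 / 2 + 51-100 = -47.50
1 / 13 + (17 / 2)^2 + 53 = 6517 / 52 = 125.33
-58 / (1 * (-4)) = 29 / 2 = 14.50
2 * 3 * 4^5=6144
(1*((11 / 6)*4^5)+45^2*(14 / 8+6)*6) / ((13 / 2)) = 576239 / 39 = 14775.36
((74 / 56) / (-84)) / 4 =-37 / 9408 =-0.00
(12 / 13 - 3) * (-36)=972 / 13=74.77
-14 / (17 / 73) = -1022 / 17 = -60.12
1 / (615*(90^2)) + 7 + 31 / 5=65755801 / 4981500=13.20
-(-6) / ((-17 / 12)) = -72 / 17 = -4.24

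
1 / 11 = 0.09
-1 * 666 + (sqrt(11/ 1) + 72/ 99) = -7318/ 11 + sqrt(11) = -661.96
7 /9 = 0.78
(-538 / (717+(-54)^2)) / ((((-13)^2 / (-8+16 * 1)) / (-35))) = 21520 / 87711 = 0.25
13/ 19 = 0.68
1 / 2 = 0.50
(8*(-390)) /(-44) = 70.91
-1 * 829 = -829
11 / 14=0.79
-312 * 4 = -1248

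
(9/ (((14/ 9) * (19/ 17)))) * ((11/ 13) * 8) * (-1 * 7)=-60588/ 247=-245.30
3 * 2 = 6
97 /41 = 2.37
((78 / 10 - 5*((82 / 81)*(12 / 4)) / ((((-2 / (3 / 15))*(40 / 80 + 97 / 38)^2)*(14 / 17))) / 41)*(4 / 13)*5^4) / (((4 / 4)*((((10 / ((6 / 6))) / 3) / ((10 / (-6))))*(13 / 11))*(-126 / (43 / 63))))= 2933946453625 / 852934321512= 3.44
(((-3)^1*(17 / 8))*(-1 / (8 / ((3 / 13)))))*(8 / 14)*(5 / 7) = 765 / 10192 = 0.08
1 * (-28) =-28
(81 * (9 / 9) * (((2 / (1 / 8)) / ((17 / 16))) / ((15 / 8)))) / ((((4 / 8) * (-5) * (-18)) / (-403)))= -2476032 / 425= -5825.96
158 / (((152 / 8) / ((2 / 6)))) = 2.77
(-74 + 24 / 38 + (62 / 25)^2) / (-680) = 399107 / 4037500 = 0.10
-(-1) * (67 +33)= 100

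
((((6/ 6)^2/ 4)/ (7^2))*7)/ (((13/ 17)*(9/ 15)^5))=0.60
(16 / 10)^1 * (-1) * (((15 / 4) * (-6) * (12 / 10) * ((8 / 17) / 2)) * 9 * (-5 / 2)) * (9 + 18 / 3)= -58320 / 17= -3430.59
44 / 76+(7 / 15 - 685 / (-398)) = 313829 / 113430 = 2.77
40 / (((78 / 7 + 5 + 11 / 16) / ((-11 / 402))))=-4928 / 75777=-0.07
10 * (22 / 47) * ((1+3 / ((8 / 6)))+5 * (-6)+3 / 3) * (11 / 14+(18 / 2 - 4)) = -458865 / 658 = -697.36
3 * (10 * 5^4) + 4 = 18754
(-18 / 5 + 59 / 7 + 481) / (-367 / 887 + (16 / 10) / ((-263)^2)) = -1043244762612 / 888426133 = -1174.26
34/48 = 17/24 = 0.71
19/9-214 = -1907/9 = -211.89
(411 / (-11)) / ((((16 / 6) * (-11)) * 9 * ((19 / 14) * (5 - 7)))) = -959 / 18392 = -0.05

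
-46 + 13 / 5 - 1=-222 / 5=-44.40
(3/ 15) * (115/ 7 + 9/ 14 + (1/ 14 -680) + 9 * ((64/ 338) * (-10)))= -160864/ 1183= -135.98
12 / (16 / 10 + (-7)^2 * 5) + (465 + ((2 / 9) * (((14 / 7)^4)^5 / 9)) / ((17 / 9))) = 297057709 / 20961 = 14171.92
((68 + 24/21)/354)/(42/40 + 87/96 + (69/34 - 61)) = -658240/192142881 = -0.00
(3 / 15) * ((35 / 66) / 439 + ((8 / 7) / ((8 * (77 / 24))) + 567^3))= 258793707636869 / 7098630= 36456852.61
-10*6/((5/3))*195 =-7020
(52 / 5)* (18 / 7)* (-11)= -10296 / 35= -294.17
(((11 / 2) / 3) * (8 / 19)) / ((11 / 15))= 20 / 19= 1.05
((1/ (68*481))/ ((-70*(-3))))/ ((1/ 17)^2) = 17/ 404040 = 0.00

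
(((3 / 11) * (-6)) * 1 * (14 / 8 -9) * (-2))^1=-261 / 11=-23.73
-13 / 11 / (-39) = 1 / 33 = 0.03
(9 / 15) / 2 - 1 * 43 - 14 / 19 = -8253 / 190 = -43.44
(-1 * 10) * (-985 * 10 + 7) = 98430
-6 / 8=-3 / 4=-0.75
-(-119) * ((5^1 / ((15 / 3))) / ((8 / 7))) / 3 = 833 / 24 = 34.71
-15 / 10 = -3 / 2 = -1.50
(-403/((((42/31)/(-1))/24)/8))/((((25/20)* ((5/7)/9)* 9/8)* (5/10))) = 25585664/25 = 1023426.56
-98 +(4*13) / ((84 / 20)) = -1798 / 21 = -85.62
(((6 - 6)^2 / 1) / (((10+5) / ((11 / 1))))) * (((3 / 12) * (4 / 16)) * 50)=0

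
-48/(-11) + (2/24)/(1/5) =631/132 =4.78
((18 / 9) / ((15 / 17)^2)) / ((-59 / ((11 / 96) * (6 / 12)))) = -0.00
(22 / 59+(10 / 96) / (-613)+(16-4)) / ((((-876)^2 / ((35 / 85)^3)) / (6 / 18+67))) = 744104791675 / 9817478504790912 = 0.00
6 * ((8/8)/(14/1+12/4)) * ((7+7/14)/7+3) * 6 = 8.62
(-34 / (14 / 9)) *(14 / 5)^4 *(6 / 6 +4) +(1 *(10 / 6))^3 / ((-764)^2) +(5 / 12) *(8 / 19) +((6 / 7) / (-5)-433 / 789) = -462912197525621077 / 68907720546000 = -6717.86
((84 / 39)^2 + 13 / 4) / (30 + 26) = 5333 / 37856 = 0.14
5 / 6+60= 365 / 6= 60.83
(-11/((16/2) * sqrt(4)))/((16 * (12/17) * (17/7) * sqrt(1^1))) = -77/3072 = -0.03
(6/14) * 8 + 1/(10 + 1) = 271/77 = 3.52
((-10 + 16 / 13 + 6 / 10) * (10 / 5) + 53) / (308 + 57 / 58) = 138214 / 1164865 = 0.12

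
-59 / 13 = -4.54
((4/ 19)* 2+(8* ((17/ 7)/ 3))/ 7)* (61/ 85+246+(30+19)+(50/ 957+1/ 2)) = 18123256024/ 45439317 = 398.85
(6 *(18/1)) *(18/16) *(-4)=-486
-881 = -881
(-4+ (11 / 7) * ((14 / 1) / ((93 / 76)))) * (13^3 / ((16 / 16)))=2856100 / 93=30710.75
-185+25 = -160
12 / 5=2.40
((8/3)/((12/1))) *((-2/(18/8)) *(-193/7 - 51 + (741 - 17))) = -8032/63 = -127.49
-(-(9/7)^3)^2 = -531441/117649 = -4.52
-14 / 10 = -7 / 5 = -1.40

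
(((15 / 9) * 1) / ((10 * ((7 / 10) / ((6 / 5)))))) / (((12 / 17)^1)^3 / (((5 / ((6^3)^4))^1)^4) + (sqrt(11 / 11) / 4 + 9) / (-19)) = 466735000 / 20640270701340215052583212837258109992357661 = 0.00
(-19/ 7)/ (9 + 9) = -19/ 126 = -0.15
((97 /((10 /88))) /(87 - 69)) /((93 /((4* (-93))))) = -8536 /45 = -189.69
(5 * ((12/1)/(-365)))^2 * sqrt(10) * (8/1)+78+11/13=1152 * sqrt(10)/5329+1025/13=79.53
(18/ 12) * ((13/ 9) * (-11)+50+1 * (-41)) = -31/ 3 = -10.33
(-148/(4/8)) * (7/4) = -518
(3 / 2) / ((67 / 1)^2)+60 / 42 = 89801 / 62846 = 1.43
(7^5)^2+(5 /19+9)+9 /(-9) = 5367029888 /19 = 282475257.26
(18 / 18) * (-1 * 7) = -7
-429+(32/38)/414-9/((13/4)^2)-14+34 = -272417893/664677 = -409.85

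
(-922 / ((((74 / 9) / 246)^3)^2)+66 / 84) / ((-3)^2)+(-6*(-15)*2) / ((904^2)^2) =-1983026038884842635081544927805461 / 26987622361327379340288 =-73479093946.66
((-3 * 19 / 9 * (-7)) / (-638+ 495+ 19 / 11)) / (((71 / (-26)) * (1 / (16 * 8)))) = 14.71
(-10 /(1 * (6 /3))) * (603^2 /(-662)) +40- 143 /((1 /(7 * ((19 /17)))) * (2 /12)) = -44186543 /11254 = -3926.30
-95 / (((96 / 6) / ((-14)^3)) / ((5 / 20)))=32585 / 8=4073.12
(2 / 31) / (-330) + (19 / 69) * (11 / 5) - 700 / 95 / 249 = 35621614 / 61842055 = 0.58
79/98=0.81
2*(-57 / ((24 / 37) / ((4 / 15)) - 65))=4218 / 2315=1.82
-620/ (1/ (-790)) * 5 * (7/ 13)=17143000/ 13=1318692.31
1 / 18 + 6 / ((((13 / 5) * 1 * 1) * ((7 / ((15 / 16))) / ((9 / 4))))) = 19681 / 26208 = 0.75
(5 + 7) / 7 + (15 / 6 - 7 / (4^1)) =69 / 28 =2.46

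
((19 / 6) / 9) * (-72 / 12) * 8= -152 / 9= -16.89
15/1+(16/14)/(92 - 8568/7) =29713/1981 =15.00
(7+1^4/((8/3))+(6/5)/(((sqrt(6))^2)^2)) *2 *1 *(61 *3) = 54229/20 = 2711.45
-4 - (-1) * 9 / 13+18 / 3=35 / 13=2.69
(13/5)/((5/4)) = 52/25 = 2.08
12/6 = 2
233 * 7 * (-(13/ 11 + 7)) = -146790/ 11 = -13344.55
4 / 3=1.33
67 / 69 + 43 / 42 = 1927 / 966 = 1.99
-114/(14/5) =-285/7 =-40.71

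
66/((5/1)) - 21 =-39/5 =-7.80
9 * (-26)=-234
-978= -978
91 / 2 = 45.50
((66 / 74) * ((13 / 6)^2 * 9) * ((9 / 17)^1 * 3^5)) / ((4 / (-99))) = -1207493001 / 10064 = -119981.42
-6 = -6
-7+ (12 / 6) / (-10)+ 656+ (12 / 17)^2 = 938236 / 1445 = 649.30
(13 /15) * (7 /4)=1.52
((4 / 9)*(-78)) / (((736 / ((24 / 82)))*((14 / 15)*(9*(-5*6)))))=13 / 237636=0.00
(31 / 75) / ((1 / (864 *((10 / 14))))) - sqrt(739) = 8928 / 35 - sqrt(739) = 227.90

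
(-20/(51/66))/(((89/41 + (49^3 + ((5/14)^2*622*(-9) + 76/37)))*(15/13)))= -0.00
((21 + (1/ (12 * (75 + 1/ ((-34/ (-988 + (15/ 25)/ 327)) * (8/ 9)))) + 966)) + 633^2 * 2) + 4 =38427371516077/ 47892393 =802369.00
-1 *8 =-8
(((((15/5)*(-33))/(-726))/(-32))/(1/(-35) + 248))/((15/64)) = -0.00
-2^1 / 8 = -1 / 4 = -0.25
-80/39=-2.05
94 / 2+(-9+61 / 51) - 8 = 1591 / 51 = 31.20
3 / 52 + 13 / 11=709 / 572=1.24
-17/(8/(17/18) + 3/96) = -9248/4625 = -2.00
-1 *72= -72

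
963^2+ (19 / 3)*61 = 2783266 / 3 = 927755.33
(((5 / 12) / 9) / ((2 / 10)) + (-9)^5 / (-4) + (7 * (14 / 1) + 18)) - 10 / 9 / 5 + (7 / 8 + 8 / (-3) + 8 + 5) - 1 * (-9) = 3218069 / 216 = 14898.47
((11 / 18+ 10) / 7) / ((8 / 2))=191 / 504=0.38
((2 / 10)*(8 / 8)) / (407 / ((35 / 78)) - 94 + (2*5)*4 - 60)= 7 / 27756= 0.00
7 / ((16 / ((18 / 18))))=0.44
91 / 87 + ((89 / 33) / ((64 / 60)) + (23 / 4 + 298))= 4705751 / 15312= 307.32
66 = 66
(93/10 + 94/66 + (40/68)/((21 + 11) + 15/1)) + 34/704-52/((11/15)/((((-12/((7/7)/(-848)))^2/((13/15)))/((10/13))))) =-46465228223659279/4218720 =-11014058345.58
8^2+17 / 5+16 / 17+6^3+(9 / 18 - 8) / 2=95401 / 340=280.59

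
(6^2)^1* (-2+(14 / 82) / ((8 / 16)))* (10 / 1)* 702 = -17184960 / 41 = -419145.37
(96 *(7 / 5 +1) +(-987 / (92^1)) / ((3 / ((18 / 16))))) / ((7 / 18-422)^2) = 67478427 / 52985487320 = 0.00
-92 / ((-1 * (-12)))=-23 / 3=-7.67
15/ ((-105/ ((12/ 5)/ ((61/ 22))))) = -264/ 2135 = -0.12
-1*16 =-16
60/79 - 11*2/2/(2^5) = 1051/2528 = 0.42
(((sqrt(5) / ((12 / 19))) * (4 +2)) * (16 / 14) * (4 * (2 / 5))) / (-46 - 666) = -76 * sqrt(5) / 3115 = -0.05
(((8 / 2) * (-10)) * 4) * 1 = -160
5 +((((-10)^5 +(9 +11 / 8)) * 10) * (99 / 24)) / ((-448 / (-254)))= -16762224895 / 7168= -2338480.04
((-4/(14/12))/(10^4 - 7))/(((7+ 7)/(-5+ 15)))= -40/163219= -0.00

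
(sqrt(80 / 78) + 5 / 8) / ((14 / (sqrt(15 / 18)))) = sqrt(30) * (195 + 16 * sqrt(390)) / 26208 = 0.11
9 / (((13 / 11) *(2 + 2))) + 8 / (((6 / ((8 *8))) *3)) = 14203 / 468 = 30.35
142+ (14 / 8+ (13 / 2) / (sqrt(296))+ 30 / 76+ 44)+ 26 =13*sqrt(74) / 296+ 16275 / 76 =214.52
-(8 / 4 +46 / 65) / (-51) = 0.05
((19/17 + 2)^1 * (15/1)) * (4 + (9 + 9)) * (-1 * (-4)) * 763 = 53379480/17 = 3139969.41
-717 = -717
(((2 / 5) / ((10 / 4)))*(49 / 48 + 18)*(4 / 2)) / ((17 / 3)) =913 / 850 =1.07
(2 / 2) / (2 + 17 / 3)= 3 / 23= 0.13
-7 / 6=-1.17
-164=-164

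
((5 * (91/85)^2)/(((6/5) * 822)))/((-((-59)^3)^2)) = -0.00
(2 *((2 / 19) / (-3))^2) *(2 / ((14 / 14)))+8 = 26008 / 3249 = 8.00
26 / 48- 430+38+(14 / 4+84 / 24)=-9227 / 24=-384.46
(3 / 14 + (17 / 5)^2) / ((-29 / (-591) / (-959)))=-333665007 / 1450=-230113.80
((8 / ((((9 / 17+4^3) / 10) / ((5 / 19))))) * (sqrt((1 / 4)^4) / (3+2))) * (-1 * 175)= -14875 / 20843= -0.71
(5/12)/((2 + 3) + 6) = 5/132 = 0.04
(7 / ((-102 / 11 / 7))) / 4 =-539 / 408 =-1.32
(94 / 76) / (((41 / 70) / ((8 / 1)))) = 13160 / 779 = 16.89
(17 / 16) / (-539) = -17 / 8624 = -0.00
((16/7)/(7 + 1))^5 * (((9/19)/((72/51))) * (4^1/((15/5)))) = 272/319333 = 0.00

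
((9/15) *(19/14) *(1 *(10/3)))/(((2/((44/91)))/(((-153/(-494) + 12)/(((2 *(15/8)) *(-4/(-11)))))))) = 5.92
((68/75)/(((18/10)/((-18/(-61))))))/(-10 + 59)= 136/44835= 0.00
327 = 327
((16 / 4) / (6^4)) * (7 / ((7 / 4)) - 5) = -1 / 324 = -0.00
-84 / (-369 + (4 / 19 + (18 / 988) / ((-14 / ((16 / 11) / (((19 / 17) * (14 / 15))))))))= 212480268 / 932867521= 0.23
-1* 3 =-3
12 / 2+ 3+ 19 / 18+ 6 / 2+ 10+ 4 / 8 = 23.56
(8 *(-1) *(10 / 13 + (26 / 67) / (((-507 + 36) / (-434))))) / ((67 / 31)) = -114640976 / 27486147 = -4.17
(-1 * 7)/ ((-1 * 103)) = 0.07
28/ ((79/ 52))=1456/ 79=18.43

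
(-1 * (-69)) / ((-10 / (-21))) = 1449 / 10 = 144.90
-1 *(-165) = 165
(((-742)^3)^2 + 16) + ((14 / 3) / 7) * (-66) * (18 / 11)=166887355037806088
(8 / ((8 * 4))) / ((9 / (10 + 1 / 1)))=11 / 36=0.31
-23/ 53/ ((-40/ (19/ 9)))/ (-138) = -19/ 114480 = -0.00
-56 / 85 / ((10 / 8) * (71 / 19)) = -4256 / 30175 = -0.14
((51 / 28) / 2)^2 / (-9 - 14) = -2601 / 72128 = -0.04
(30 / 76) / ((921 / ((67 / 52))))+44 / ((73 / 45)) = 1201155815 / 44284136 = 27.12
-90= -90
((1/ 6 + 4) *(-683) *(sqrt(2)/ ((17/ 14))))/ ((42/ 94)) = -802525 *sqrt(2)/ 153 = -7417.92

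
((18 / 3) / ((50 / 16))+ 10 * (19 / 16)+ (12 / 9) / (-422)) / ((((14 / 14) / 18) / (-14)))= -3475.54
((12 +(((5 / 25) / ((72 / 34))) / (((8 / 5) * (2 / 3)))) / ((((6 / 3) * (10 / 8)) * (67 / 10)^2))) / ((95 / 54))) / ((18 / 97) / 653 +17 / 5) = 2.01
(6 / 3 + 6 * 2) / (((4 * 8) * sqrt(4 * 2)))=7 * sqrt(2) / 64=0.15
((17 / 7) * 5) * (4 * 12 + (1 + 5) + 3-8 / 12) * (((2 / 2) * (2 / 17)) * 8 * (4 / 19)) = 54080 / 399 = 135.54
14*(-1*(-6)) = 84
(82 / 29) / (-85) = -0.03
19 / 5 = 3.80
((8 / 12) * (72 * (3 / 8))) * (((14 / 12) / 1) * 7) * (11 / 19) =1617 / 19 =85.11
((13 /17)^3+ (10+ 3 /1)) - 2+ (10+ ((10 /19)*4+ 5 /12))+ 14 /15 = 24.90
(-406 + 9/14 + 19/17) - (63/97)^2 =-404.66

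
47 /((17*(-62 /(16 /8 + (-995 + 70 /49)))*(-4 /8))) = -326227 /3689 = -88.43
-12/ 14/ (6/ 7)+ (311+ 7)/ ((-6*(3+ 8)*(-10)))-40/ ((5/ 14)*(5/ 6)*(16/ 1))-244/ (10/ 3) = -9033/ 110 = -82.12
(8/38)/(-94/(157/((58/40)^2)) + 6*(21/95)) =125600/40267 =3.12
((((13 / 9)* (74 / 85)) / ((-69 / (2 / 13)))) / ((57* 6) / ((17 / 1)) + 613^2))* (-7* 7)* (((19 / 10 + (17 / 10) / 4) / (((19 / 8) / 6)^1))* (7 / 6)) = 1573684 / 628140904875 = 0.00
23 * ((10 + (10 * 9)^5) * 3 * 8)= 3259504805520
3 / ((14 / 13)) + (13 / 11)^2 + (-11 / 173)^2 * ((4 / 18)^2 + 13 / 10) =42995519558 / 10266694515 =4.19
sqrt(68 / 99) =2 * sqrt(187) / 33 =0.83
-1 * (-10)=10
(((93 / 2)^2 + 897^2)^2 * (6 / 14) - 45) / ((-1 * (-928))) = 31242232786635 / 103936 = 300591063.60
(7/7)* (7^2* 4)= 196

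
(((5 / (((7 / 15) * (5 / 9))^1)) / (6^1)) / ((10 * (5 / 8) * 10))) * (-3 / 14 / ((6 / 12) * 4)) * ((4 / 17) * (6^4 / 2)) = -17496 / 20825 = -0.84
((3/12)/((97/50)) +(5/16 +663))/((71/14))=7207627/55096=130.82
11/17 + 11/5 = 2.85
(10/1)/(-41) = -0.24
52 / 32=13 / 8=1.62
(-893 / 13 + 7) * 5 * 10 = -40100 / 13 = -3084.62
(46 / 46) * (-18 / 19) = -18 / 19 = -0.95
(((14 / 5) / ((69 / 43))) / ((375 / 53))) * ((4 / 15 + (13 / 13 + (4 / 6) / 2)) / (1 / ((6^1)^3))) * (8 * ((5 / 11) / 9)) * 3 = 16335872 / 158125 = 103.31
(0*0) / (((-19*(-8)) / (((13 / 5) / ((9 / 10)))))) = 0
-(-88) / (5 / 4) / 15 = 352 / 75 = 4.69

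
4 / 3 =1.33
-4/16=-1/4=-0.25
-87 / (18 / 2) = -9.67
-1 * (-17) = 17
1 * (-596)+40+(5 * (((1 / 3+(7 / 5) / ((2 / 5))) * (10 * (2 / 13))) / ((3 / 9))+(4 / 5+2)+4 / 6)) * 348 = 471388 / 13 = 36260.62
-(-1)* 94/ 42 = 47/ 21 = 2.24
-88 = -88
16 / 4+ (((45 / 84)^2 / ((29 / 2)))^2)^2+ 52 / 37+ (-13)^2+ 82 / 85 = 175.37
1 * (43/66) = 43/66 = 0.65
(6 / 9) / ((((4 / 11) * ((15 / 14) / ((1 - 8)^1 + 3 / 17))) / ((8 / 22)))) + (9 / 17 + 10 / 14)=-16076 / 5355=-3.00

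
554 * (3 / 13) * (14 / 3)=7756 / 13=596.62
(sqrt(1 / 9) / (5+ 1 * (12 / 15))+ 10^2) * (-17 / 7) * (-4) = 591940 / 609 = 971.99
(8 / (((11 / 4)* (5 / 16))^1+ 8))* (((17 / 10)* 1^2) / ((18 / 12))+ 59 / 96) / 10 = 6712 / 42525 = 0.16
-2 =-2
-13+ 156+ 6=149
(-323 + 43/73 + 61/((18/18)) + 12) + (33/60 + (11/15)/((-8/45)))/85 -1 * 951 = -297952439/248200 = -1200.45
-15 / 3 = -5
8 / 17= 0.47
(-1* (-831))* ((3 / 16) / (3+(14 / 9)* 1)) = 22437 / 656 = 34.20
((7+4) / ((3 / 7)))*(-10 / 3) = -770 / 9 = -85.56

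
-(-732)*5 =3660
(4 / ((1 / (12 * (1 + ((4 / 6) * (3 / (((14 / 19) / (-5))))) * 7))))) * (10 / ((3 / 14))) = -210560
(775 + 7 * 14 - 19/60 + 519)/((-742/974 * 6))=-40664987/133560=-304.47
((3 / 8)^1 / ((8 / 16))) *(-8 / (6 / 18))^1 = -18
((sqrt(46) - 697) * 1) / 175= -697 / 175 + sqrt(46) / 175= -3.94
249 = 249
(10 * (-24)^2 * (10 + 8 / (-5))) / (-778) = -24192 / 389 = -62.19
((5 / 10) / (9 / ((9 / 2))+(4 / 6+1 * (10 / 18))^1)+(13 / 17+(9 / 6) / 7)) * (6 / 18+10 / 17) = 183958 / 176001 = 1.05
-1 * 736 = -736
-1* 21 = -21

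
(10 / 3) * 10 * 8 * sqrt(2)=800 * sqrt(2) / 3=377.12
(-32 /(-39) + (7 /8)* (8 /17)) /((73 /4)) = 0.07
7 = 7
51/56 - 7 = -6.09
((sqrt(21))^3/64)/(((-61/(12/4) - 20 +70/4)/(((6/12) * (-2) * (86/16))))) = 2709 * sqrt(21)/35072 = 0.35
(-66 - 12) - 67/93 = -7321/93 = -78.72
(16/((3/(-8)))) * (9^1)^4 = -279936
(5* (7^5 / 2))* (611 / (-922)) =-51345385 / 1844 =-27844.57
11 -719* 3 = -2146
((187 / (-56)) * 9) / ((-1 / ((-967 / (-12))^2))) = 174861643 / 896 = 195158.08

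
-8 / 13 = -0.62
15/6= 5/2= 2.50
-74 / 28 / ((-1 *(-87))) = -37 / 1218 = -0.03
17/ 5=3.40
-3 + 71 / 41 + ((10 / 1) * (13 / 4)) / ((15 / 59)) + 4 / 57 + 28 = 722765 / 4674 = 154.64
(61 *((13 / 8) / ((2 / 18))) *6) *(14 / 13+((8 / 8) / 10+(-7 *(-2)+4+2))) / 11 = 4534191 / 440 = 10304.98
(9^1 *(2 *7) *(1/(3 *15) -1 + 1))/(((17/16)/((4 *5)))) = 896/17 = 52.71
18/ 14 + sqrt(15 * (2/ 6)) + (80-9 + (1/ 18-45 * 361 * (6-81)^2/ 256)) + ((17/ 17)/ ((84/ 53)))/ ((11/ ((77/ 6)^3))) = -51783299123/ 145152 + sqrt(5) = -356749.99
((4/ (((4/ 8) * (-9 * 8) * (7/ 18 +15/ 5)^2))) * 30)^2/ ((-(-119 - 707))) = 583200/ 5718332333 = 0.00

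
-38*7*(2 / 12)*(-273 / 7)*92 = 159068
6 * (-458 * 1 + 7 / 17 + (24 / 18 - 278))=-74894 / 17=-4405.53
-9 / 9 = -1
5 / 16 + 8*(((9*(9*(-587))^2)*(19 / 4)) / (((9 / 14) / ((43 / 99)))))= 1135059903991 / 176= 6449203999.95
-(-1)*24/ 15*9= 72/ 5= 14.40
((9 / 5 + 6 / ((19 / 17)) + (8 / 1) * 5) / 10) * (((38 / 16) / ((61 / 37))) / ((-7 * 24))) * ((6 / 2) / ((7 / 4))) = -165797 / 2391200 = -0.07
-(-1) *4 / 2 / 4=1 / 2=0.50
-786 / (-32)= 393 / 16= 24.56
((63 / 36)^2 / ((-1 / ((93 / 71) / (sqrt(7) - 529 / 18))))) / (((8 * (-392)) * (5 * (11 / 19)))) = -8412687 / 554968353280 - 143127 * sqrt(7) / 277484176640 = -0.00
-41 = -41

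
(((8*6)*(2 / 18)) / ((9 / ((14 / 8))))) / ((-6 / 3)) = -0.52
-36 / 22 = -18 / 11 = -1.64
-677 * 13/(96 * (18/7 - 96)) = 61607/62784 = 0.98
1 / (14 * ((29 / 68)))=34 / 203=0.17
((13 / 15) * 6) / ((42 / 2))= 26 / 105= 0.25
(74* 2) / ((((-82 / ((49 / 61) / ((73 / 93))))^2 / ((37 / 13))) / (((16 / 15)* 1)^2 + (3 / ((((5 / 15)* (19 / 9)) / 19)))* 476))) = 27403516812761404 / 10833192606925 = 2529.59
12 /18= 2 /3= 0.67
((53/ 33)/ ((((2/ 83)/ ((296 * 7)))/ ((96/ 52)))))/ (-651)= -5208416/ 13299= -391.64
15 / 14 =1.07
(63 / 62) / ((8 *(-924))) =-3 / 21824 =-0.00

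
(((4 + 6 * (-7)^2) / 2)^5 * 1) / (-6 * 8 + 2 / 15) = -1101596636235 / 718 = -1534257153.53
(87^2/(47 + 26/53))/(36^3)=44573/13048128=0.00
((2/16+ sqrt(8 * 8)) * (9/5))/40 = 117/320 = 0.37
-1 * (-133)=133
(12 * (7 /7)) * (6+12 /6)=96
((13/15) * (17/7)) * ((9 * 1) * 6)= 3978/35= 113.66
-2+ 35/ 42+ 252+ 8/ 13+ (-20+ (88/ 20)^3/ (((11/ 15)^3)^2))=80890543/ 103818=779.16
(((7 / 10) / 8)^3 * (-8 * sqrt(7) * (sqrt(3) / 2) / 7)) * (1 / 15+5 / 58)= -6517 * sqrt(21) / 111360000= -0.00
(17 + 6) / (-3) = -23 / 3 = -7.67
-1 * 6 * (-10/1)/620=3/31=0.10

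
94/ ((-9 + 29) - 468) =-47/ 224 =-0.21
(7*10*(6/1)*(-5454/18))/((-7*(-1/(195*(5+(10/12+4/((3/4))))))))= -39586950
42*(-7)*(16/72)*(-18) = 1176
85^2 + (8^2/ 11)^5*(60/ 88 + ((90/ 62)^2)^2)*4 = 235301879746909345/ 1636073786281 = 143821.07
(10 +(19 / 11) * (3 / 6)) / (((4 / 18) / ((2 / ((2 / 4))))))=2151 / 11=195.55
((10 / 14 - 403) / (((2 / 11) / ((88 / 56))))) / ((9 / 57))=-3236992 / 147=-22020.35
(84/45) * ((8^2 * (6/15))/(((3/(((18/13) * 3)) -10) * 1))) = -21504/4175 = -5.15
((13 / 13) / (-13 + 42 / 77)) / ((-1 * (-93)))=-11 / 12741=-0.00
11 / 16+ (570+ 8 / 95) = 867573 / 1520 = 570.77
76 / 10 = 38 / 5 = 7.60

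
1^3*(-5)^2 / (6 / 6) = 25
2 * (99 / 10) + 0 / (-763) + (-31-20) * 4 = -921 / 5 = -184.20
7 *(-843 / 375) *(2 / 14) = -281 / 125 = -2.25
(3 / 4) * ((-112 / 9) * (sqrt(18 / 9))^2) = -56 / 3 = -18.67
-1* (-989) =989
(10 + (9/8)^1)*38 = 1691/4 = 422.75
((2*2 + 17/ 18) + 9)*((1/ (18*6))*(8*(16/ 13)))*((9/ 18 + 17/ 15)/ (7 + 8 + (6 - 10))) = 98392/ 521235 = 0.19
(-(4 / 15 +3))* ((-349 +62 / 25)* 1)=424487 / 375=1131.97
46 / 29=1.59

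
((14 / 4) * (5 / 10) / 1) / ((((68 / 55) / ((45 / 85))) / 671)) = 2325015 / 4624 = 502.81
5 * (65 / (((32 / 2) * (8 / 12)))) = 975 / 32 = 30.47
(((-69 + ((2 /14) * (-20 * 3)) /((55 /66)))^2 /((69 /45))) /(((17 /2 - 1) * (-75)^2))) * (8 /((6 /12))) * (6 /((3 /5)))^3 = 1752320 /1127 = 1554.85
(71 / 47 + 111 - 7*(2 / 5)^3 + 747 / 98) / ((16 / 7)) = 68908689 / 1316000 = 52.36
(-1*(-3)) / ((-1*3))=-1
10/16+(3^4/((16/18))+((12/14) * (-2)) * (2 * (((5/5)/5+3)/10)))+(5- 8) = 61357/700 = 87.65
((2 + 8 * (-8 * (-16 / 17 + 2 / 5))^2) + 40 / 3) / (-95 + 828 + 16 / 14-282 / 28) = 50155364 / 219719475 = 0.23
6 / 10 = 3 / 5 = 0.60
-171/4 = -42.75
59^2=3481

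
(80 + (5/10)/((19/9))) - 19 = 2327/38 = 61.24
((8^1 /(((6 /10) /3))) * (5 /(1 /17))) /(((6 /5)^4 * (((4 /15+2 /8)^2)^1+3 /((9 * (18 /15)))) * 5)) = 10625000 /17649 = 602.02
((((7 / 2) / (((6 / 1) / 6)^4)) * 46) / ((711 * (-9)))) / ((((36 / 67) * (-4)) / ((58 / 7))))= 44689 / 460728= 0.10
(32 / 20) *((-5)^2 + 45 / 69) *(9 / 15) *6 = 147.76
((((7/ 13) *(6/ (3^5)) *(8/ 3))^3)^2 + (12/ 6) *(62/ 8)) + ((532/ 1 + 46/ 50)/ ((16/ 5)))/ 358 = 454406799191188814164151723/ 28462350932035308073974240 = 15.97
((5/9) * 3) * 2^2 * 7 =140/3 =46.67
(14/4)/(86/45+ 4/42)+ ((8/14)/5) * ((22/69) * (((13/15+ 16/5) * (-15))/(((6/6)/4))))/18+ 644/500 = 1743516163/686826000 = 2.54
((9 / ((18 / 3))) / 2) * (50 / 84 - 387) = -16229 / 56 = -289.80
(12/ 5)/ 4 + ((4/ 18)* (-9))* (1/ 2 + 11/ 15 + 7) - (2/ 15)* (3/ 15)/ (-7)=-2776/ 175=-15.86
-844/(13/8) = -6752/13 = -519.38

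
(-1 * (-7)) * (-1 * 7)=-49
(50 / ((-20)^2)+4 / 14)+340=19063 / 56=340.41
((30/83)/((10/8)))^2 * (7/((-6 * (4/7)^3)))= -7203/13778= -0.52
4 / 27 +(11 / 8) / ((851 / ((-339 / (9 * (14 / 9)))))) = 280565 / 2573424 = 0.11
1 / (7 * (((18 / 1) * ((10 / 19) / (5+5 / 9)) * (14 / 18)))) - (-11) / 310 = 9788 / 68355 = 0.14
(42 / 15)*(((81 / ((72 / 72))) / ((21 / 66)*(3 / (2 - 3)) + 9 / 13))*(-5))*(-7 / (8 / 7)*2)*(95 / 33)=-762489 / 5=-152497.80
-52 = -52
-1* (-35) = 35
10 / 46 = 5 / 23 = 0.22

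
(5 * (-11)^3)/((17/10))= -66550/17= -3914.71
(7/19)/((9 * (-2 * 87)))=-7/29754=-0.00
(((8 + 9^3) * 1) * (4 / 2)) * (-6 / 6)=-1474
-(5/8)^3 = -0.24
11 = 11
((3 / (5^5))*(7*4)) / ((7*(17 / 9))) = 108 / 53125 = 0.00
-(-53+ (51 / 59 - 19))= 4197 / 59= 71.14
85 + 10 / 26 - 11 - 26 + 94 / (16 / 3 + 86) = 88006 / 1781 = 49.41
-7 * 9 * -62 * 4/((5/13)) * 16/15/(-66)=-180544/275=-656.52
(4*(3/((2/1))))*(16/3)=32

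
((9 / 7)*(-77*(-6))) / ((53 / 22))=13068 / 53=246.57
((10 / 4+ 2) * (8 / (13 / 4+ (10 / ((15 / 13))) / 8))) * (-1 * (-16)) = 1728 / 13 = 132.92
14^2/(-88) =-49/22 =-2.23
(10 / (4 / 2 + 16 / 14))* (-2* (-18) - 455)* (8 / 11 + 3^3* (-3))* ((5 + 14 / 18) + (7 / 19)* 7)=18504399655 / 20691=894321.19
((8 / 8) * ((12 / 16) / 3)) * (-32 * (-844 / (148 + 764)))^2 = 712336 / 3249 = 219.25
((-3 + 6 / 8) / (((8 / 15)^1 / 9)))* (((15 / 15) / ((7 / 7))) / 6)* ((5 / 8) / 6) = -675 / 1024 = -0.66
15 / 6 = 5 / 2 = 2.50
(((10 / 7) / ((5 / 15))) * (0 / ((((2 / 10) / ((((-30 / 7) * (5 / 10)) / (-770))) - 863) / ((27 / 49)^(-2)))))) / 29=0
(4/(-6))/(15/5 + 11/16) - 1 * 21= -3749/177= -21.18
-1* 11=-11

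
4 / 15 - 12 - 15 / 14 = -12.80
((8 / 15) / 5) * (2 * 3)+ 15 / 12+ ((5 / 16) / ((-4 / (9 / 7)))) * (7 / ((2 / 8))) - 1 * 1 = -769 / 400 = -1.92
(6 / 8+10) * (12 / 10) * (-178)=-11481 / 5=-2296.20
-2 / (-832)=1 / 416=0.00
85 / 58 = 1.47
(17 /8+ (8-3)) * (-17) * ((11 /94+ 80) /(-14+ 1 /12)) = 21892617 /31396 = 697.31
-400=-400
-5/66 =-0.08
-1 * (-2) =2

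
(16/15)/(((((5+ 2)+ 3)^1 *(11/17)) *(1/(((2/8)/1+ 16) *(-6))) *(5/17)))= -54.65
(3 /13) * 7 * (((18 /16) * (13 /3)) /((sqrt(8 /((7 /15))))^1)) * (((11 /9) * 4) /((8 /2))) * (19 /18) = 1463 * sqrt(210) /8640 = 2.45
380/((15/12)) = 304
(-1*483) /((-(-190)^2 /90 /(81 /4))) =352107 /14440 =24.38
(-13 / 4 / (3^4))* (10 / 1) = -0.40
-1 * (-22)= 22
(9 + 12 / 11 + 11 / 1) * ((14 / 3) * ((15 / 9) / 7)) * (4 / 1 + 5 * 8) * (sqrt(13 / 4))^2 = 30160 / 9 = 3351.11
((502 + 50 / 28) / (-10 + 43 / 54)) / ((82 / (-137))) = 26089047 / 285278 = 91.45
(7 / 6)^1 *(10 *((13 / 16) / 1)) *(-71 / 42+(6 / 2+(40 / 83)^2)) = 28996175 / 1984032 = 14.61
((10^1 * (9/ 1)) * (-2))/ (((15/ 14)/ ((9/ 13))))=-1512/ 13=-116.31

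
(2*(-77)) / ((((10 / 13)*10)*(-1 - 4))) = 1001 / 250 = 4.00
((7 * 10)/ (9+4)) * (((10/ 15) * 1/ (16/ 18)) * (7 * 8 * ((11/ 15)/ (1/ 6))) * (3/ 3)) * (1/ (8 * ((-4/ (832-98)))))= -22824.58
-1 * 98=-98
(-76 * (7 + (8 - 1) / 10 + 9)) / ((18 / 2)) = -6346 / 45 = -141.02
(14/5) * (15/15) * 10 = 28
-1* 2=-2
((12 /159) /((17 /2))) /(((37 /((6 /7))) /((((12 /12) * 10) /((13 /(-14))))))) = -960 /433381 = -0.00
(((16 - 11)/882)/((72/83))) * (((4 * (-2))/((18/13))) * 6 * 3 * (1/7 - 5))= 91715/27783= 3.30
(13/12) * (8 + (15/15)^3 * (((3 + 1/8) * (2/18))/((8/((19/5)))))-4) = 31187/6912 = 4.51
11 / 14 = 0.79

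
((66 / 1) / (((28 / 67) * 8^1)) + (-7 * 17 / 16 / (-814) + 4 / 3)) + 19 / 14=6137617 / 273504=22.44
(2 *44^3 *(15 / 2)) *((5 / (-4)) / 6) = -266200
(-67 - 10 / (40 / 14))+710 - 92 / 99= 126437 / 198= 638.57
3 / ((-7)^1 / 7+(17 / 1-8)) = 3 / 8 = 0.38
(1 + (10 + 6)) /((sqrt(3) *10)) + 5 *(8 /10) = 17 *sqrt(3) /30 + 4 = 4.98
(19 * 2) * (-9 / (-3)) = 114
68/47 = 1.45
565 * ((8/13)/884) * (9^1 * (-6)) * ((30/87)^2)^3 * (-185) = 11288700000000/1708927401233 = 6.61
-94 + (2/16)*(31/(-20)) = -15071/160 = -94.19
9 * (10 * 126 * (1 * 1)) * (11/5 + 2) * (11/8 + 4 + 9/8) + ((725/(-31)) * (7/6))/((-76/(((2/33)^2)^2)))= 309582.00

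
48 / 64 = 3 / 4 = 0.75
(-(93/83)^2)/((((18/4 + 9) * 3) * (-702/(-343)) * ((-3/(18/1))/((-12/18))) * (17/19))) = -0.07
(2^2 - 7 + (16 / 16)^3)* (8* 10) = -160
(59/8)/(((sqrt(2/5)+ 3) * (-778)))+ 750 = 59 * sqrt(10)/267632+ 200723115/267632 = 750.00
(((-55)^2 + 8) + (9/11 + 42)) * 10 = 338340/11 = 30758.18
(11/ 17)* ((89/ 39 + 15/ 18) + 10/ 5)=1463/ 442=3.31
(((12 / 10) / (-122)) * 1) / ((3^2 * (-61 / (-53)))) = -53 / 55815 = -0.00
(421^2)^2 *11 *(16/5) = 5528929486256/5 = 1105785897251.20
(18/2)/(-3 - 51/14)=-42/31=-1.35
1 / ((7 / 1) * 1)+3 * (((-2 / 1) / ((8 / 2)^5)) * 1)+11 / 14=3307 / 3584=0.92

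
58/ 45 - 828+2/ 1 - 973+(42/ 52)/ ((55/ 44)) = -1051283/ 585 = -1797.06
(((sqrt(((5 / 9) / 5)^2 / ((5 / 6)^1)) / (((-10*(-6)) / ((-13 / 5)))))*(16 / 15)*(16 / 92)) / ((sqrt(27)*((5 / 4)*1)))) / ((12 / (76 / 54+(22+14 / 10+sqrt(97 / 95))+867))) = -25041952*sqrt(10) / 7073578125 -208*sqrt(3686) / 995540625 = -0.01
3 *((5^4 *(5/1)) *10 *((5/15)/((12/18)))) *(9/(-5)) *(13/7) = -1096875/7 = -156696.43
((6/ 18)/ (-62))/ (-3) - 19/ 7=-10595/ 3906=-2.71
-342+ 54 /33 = -3744 /11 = -340.36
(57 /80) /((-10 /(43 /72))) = -817 /19200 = -0.04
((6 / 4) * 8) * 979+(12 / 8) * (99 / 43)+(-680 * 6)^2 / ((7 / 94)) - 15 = 134576562945 / 602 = 223549107.88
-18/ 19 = -0.95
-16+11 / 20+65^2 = 84191 / 20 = 4209.55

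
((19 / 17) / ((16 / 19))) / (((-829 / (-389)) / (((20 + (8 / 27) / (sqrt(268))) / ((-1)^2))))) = 140429 * sqrt(67) / 101976948 + 702145 / 56372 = 12.47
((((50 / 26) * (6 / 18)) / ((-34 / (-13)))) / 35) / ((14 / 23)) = 0.01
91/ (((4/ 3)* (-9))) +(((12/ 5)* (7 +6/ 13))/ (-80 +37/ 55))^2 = -290783782459/ 38604539532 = -7.53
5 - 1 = 4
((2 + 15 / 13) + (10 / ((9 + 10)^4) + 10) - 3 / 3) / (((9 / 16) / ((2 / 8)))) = 9151488 / 1694173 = 5.40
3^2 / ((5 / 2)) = 18 / 5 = 3.60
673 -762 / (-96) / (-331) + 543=6439809 / 5296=1215.98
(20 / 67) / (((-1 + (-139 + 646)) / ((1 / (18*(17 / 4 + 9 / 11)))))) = 20 / 3092787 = 0.00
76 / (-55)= -1.38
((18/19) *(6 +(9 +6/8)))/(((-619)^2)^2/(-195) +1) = -110565/5578869365588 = -0.00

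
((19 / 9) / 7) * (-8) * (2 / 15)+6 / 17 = 502 / 16065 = 0.03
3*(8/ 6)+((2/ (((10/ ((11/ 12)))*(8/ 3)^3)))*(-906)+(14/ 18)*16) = 354137/ 46080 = 7.69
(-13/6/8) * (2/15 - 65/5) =3.48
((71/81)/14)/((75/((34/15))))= 1207/637875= 0.00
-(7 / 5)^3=-343 / 125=-2.74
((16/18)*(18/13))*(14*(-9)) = -2016/13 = -155.08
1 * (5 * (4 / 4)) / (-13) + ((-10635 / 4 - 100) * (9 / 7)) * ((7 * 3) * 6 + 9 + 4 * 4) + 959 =-194606409 / 364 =-534632.99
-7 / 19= -0.37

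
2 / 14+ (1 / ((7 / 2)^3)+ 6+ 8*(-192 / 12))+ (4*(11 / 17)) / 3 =-2116147 / 17493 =-120.97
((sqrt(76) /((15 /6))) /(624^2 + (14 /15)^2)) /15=3*sqrt(19) /21902449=0.00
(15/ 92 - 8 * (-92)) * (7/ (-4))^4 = 162612527/ 23552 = 6904.40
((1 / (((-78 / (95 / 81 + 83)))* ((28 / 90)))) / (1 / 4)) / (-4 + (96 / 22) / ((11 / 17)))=-294635 / 58266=-5.06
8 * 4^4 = 2048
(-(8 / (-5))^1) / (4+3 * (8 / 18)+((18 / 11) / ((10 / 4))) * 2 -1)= 264 / 931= 0.28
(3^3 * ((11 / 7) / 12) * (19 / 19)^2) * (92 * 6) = 13662 / 7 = 1951.71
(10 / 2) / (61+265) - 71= -23141 / 326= -70.98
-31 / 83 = -0.37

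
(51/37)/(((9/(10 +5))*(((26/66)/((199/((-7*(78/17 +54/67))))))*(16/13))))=-211928035/8486912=-24.97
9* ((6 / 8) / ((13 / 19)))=513 / 52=9.87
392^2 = 153664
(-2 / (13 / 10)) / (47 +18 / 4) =-0.03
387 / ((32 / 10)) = 1935 / 16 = 120.94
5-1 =4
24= 24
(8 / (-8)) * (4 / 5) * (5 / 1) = -4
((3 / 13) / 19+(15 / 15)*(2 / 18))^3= 20570824 / 10985463567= 0.00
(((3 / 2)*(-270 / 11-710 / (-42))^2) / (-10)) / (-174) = 623045 / 12379752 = 0.05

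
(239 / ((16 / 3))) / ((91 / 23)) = 16491 / 1456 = 11.33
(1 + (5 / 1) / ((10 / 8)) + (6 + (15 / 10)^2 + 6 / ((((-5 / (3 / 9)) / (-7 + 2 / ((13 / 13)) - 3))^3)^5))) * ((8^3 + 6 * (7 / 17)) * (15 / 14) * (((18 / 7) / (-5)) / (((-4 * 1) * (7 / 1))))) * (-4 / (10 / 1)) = -4833043892852422075259 / 90065582885742187500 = -53.66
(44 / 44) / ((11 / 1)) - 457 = -5026 / 11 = -456.91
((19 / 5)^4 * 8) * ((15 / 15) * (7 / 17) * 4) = 29191904 / 10625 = 2747.47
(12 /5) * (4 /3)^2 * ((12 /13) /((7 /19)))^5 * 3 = 39432490647552 /31201607255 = 1263.80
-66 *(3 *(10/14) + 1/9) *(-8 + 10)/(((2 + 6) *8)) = -781/168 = -4.65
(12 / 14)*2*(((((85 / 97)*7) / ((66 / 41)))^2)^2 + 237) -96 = 658210455291112321 / 979894845559476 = 671.72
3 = 3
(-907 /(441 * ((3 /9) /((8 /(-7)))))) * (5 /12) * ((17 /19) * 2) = 308380 /58653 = 5.26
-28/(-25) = 28/25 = 1.12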